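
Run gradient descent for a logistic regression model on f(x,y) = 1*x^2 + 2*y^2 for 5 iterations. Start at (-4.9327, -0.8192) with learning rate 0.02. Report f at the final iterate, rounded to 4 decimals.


Gradient descent on f(x,y) = 1*x^2 + 2*y^2.
Starting point: (-4.9327, -0.8192), alpha = 0.02
Step 1: grad_x = 2*1*-4.9327 = -9.8654, grad_y = 2*2*-0.8192 = -3.2768
  x_1 = -4.9327 - 0.02*-9.8654 = -4.7354
  y_1 = -0.8192 - 0.02*-3.2768 = -0.7537
Step 2: grad_x = 2*1*-4.7354 = -9.4708, grad_y = 2*2*-0.7537 = -3.0147
  x_2 = -4.7354 - 0.02*-9.4708 = -4.546
  y_2 = -0.7537 - 0.02*-3.0147 = -0.6934
Step 3: grad_x = 2*1*-4.546 = -9.092, grad_y = 2*2*-0.6934 = -2.7735
  x_3 = -4.546 - 0.02*-9.092 = -4.3641
  y_3 = -0.6934 - 0.02*-2.7735 = -0.6379
Step 4: grad_x = 2*1*-4.3641 = -8.7283, grad_y = 2*2*-0.6379 = -2.5516
  x_4 = -4.3641 - 0.02*-8.7283 = -4.1896
  y_4 = -0.6379 - 0.02*-2.5516 = -0.5869
Step 5: grad_x = 2*1*-4.1896 = -8.3791, grad_y = 2*2*-0.5869 = -2.3475
  x_5 = -4.1896 - 0.02*-8.3791 = -4.022
  y_5 = -0.5869 - 0.02*-2.3475 = -0.5399
f(-4.022, -0.5399) = 1*(-4.022)^2 + 2*(-0.5399)^2 = 16.7594


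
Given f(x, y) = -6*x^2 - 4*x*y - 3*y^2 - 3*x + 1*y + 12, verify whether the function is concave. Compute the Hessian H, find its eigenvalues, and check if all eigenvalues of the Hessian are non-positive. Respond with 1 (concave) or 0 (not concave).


The Hessian of f(x,y) = -6*x^2 - 4*x*y - 3*y^2 - 3*x + 1*y + 12 is:
H = [[-12, -4], [-4, -6]]
Trace = -12 - 6 = -18
Determinant = -12*-6 - (-4)^2 = 56
Discriminant = (-18)^2 - 4*56 = 100.0
Eigenvalues: lambda_1 = -14.0, lambda_2 = -4.0
The function is concave.

1


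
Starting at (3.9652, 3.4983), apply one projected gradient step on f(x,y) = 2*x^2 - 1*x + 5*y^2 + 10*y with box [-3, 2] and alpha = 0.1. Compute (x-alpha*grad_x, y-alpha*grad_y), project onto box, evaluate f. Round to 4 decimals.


Step 1: Compute gradient at (3.9652, 3.4983).
grad_x = 2*2*3.9652 - 1 = 14.8608
grad_y = 2*5*3.4983 + 10 = 44.983
Step 2: Gradient step.
x_raw = 3.9652 - 0.1*14.8608 = 2.4791
y_raw = 3.4983 - 0.1*44.983 = -1.0
Step 3: Project onto [-3, 2].
x_proj = clip(2.4791) = 2.0
y_proj = clip(-1.0) = -1.0
Step 4: Evaluate f.
f(2.0, -1.0) = 1.0


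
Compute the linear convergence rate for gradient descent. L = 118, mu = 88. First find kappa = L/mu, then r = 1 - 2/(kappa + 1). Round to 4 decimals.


Step 1: Compute the condition number.
kappa = L/mu = 118/88 = 1.3409
Step 2: Compute the convergence rate.
r = 1 - 2/(kappa + 1) = 1 - 2*mu/(L + mu) = (L - mu)/(L + mu) = 30/206 = 0.1456


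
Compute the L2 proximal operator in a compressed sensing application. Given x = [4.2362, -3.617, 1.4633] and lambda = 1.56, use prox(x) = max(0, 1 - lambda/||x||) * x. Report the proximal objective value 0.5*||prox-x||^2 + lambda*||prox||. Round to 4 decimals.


Step 1: Compute ||x||.
||x|| = 5.7593
Step 2: Compute scaling factor.
scale = max(0, 1 - 1.56/5.7593) = 0.7291
Step 3: prox(x) = [3.0888, -2.6373, 1.0669]
||prox(x)|| = 4.1993
Step 4: Proximal objective.
0.5*||prox-x||^2 = 1.2168
lambda*||prox|| = 6.5509
Total = 7.7677


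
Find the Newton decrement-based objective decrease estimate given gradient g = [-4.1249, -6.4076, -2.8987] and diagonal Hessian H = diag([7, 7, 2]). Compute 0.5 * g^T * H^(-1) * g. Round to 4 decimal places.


Step 1: H is diagonal, so H^(-1) * g = [-0.5893, -0.9154, -1.4494].
Step 2: g^T H^(-1) g = sum_i g_i^2 / H_ii
  = (-4.1249)^2/7 + (-6.4076)^2/7 + (-2.8987)^2/2
  = 2.4307 + 5.8653 + 4.2012 = 12.4973
Step 3: Objective decrease = 0.5 * g^T H^(-1) g = 6.2486


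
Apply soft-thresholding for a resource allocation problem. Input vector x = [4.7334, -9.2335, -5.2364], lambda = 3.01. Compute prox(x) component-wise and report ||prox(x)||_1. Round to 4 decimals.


Soft-thresholding with lambda = 3.01:
prox(4.7334) = sign(4.7334)*max(|4.7334| - 3.01, 0) = 1.7234
prox(-9.2335) = sign(-9.2335)*max(|-9.2335| - 3.01, 0) = -6.2235
prox(-5.2364) = sign(-5.2364)*max(|-5.2364| - 3.01, 0) = -2.2264
prox(x) = [1.7234, -6.2235, -2.2264]
||prox(x)||_1 = 1.7234 + 6.2235 + 2.2264 = 10.1733


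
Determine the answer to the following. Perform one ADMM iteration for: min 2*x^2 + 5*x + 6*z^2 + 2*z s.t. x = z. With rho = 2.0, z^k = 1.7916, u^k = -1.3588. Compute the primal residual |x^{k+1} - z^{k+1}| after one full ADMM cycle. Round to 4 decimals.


ADMM iteration with rho = 2.0, z^k = 1.7916, u^k = -1.3588
Step 1: x-update.
Minimize 2*x^2 + 5*x + (2.0/2)*(x - 1.7916 - 1.3588)^2
FOC: (2*2 + 2.0)*x = -5 + 2.0*(1.7916 + 1.3588)
x^{k+1} = 0.2168
Step 2: z-update.
Minimize 6*z^2 + 2*z + (2.0/2)*(0.2168 - z - 1.3588)^2
FOC: (2*6 + 2.0)*z = -2 + 2.0*(0.2168 - 1.3588)
z^{k+1} = -0.306
Step 3: u-update.
u^{k+1} = -1.3588 + 0.2168 + 0.306 = -0.836
Step 4: Primal residual = |0.2168 + 0.306| = 0.5228


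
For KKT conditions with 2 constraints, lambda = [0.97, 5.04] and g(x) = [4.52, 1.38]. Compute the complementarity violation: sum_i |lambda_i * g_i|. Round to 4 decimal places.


KKT complementary slackness check:
lambda_1 * g_1 = 0.97 * 4.52 = 4.3844
lambda_2 * g_2 = 5.04 * 1.38 = 6.9552
Total violation = 4.3844 + 6.9552 = 11.3396


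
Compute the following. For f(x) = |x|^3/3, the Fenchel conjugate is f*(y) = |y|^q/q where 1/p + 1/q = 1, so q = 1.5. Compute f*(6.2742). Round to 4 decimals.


The conjugate exponent q satisfies 1/p + 1/q = 1.
p = 3, so q = 3/(3 - 1) = 1.5
|y|^q = 6.2742^1.5 = 15.7158
f*(6.2742) = 15.7158 / 1.5 = 10.4772


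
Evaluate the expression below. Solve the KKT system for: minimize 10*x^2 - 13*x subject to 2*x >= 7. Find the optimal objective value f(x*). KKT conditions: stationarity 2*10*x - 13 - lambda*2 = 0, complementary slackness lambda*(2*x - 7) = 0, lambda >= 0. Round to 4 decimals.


Step 1: Try lambda = 0 (constraint inactive).
x_unc = 13/(2*10) = 0.65
Check: 2*0.65 = 1.3 < 7 -- violated!
Step 2: Constraint must be active: 2*x = 7
x* = 7/2 = 3.5
lambda = (2*10*3.5 - 13)/2 = 28.5
Step 3: Compute optimal value.
f(x*) = 10*3.5^2 - 13*3.5 = 77.0


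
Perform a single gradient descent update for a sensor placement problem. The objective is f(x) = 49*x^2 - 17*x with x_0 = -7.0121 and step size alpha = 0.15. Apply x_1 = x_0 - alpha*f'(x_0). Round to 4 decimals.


We compute the gradient at x_0 and apply the update.
f'(x) = 98*x - 17
f'(-7.0121) = 98*-7.0121 - 17 = -704.1858
x_1 = -7.0121 - 0.15*-704.1858 = 98.6158


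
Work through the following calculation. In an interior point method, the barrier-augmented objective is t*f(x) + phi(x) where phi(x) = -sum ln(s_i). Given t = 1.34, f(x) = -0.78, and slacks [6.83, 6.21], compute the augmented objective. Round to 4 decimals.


Step 1: Compute log-barrier.
ln values: [1.9213, 1.8262]
phi = -(1.9213 + 1.8262) = -3.7475
Step 2: Compute augmented objective.
t*f(x) = 1.34*-0.78 = -1.0452
Total = -1.0452 - 3.7475 = -4.7927


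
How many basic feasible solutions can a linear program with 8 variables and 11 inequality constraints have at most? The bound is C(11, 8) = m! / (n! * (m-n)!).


Each vertex corresponds to some choice of n active constraints out of m, so the number of vertices is at most C(m, n) = m! / (n!(m-n)!).
m = 11, n = 8
Numerator: 11 * 10 * 9 * 8 * 7 * 6 * 5 * 4
Denominator: 8! = 40320
C(11, 8) = 165


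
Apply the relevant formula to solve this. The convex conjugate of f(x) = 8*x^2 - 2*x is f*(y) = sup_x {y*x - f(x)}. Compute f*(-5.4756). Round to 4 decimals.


f*(y) = sup_x {y*x - a*x^2 - b*x} = sup_x {(y-b)*x - a*x^2}
FOC: (y - b) - 2a*x = 0 => x* = (y - b)/(2a)
x* = (-5.4756 + 2)/(2*8) = -0.2172
f*(-5.4756) = (y-b)^2/(4a) = (-5.4756 + 2)^2/(4*8)
= 12.0798/32 = 0.3775


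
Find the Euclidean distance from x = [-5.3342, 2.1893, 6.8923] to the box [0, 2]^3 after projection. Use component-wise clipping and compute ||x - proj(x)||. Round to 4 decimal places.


Project each component onto [0, 2].
clip(-5.3342) = 0.0, clip(2.1893) = 2.0, clip(6.8923) = 2.0
Projection = [0.0, 2.0, 2.0]
Squared diffs: [28.4537, 0.0358, 23.9346]
Distance = sqrt(52.4241) = 7.2405


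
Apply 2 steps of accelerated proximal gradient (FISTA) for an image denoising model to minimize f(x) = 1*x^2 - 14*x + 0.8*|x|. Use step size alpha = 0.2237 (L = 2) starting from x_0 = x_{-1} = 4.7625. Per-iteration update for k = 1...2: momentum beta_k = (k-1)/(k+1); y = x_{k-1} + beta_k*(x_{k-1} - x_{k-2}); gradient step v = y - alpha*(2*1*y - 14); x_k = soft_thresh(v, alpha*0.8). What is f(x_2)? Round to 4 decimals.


FISTA on f(x) = 1*x^2 - 14*x + 0.8*|x|
L = 2, alpha = 0.2237
Iteration 1: beta = 0.0, y = 4.7625 + 0.0*(4.7625 - 4.7625) = 4.7625
  grad(y) = -4.475, v = y - alpha*grad = 5.7636
  prox(v) = soft_thresh(5.7636, 0.179) = 5.5846
Iteration 2: beta = 0.3333, y = 5.5846 + 0.3333*(5.5846 - 4.7625) = 5.8586
  grad(y) = -2.2827, v = y - alpha*grad = 6.3693
  prox(v) = soft_thresh(6.3693, 0.179) = 6.1903
f(x_2) = 1*6.1903^2 - 14*6.1903 + 0.8*|6.1903| = -43.3922


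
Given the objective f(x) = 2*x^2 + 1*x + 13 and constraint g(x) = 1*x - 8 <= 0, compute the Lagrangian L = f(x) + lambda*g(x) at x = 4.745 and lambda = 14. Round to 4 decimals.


Step 1: Evaluate f(x).
f(4.745) = 2*4.745^2 + 1*4.745 + 13 = 62.7751
Step 2: Evaluate g(x).
g(4.745) = 1*4.745 - 8 = -3.255
Step 3: Compute Lagrangian.
L = 62.7751 + 14*-3.255 = 17.2051


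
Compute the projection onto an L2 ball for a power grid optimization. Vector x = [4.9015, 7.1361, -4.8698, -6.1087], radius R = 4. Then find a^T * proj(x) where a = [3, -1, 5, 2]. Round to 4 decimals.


Step 1: Compute ||x|| (intermediates to 6 decimals).
||x|| = sqrt(4.9015^2 + 7.1361^2 + (-4.8698)^2 + (-6.1087)^2) = 11.661037
Step 2: Project.
Since ||x|| > R, scale = R/||x|| = 4/11.661037 = 0.343023, proj(x) = scale * x
proj(x) = [1.681327, 2.447846, -1.670453, -2.095425]
Step 3: Dot product.
a^T * proj(x) = 3*1.681327 - 1*2.447846 + 5*(-1.670453) + 2*(-2.095425) = -9.947


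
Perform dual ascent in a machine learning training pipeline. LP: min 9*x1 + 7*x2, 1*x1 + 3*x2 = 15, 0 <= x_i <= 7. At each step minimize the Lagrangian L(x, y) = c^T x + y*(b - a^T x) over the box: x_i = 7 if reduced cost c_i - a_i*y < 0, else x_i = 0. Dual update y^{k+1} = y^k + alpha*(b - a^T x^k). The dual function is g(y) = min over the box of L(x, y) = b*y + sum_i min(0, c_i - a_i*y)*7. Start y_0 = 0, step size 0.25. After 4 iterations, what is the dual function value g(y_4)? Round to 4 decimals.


Dual ascent for LP: min 9*x1 + 7*x2, 1*x1 + 3*x2 = 15, 0 <= x_i <= 7
Step 1: y^k = 0.0, reduced costs: (9.0, 7.0)
  x^k = (0.0, 0.0), subgradient = b - a^T x = 15.0
  y^{k+1} = 0.0 + 0.25*15.0 = 3.75
Step 2: y^k = 3.75, reduced costs: (5.25, -4.25)
  x^k = (0.0, 7.0), subgradient = b - a^T x = -6.0
  y^{k+1} = 3.75 + 0.25*-6.0 = 2.25
Step 3: y^k = 2.25, reduced costs: (6.75, 0.25)
  x^k = (0.0, 0.0), subgradient = b - a^T x = 15.0
  y^{k+1} = 2.25 + 0.25*15.0 = 6.0
Step 4: y^k = 6.0, reduced costs: (3.0, -11.0)
  x^k = (0.0, 7.0), subgradient = b - a^T x = -6.0
  y^{k+1} = 6.0 + 0.25*-6.0 = 4.5
Dual objective at y_4 = 4.5: reduced costs (4.5, -6.5), box minimizer x = (0.0, 7.0)
g(y_4) = b*y + (c1 - a1*y)*x1 + (c2 - a2*y)*x2 = 15*4.5 + 4.5*0.0 + (-6.5)*7.0 = 67.5 + 0.0 - 45.5 = 22.0


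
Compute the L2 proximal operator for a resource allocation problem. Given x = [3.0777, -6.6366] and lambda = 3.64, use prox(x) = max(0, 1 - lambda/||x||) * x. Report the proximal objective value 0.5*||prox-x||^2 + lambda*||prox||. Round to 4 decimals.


Step 1: Compute ||x||.
||x|| = 7.3155
Step 2: Compute scaling factor.
scale = max(0, 1 - 3.64/7.3155) = 0.5024
Step 3: prox(x) = [1.5463, -3.3344]
||prox(x)|| = 3.6755
Step 4: Proximal objective.
0.5*||prox-x||^2 = 6.6248
lambda*||prox|| = 13.3788
Total = 20.0037


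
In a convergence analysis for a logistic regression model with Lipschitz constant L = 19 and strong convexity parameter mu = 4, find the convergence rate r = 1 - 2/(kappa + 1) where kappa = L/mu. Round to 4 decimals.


Step 1: Compute the condition number.
kappa = L/mu = 19/4 = 4.75
Step 2: Compute the convergence rate.
r = 1 - 2/(kappa + 1) = 1 - 2*mu/(L + mu) = (L - mu)/(L + mu) = 15/23 = 0.6522


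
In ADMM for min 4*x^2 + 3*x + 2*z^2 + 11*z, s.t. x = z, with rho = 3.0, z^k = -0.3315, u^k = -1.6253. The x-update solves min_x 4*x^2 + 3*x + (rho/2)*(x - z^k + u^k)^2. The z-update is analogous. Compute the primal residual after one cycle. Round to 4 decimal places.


ADMM iteration with rho = 3.0, z^k = -0.3315, u^k = -1.6253
Step 1: x-update.
Minimize 4*x^2 + 3*x + (3.0/2)*(x + 0.3315 - 1.6253)^2
FOC: (2*4 + 3.0)*x = -3 + 3.0*(-0.3315 + 1.6253)
x^{k+1} = 0.0801
Step 2: z-update.
Minimize 2*z^2 + 11*z + (3.0/2)*(0.0801 - z - 1.6253)^2
FOC: (2*2 + 3.0)*z = -11 + 3.0*(0.0801 - 1.6253)
z^{k+1} = -2.2336
Step 3: u-update.
u^{k+1} = -1.6253 + 0.0801 + 2.2336 = 0.6885
Step 4: Primal residual = |0.0801 + 2.2336| = 2.3138


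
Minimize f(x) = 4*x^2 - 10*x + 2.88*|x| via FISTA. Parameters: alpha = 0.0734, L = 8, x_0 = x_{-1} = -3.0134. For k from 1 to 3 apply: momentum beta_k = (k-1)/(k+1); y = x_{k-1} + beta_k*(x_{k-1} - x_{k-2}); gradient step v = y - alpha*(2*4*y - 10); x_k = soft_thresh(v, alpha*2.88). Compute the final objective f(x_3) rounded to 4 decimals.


FISTA on f(x) = 4*x^2 - 10*x + 2.88*|x|
L = 8, alpha = 0.0734
Iteration 1: beta = 0.0, y = -3.0134 + 0.0*(-3.0134 + 3.0134) = -3.0134
  grad(y) = -34.1072, v = y - alpha*grad = -0.5099
  prox(v) = soft_thresh(-0.5099, 0.2114) = -0.2985
Iteration 2: beta = 0.3333, y = -0.2985 + 0.3333*(-0.2985 + 3.0134) = 0.6064
  grad(y) = -5.1487, v = y - alpha*grad = 0.9843
  prox(v) = soft_thresh(0.9843, 0.2114) = 0.7729
Iteration 3: beta = 0.5, y = 0.7729 + 0.5*(0.7729 + 0.2985) = 1.3087
  grad(y) = 0.4694, v = y - alpha*grad = 1.2742
  prox(v) = soft_thresh(1.2742, 0.2114) = 1.0628
f(x_3) = 4*1.0628^2 - 10*1.0628 + 2.88*|1.0628| = -3.0489


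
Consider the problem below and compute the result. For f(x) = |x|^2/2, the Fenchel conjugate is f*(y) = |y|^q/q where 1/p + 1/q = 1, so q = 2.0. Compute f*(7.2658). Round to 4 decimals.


The conjugate exponent q satisfies 1/p + 1/q = 1.
p = 2, so q = 2/(2 - 1) = 2.0
|y|^q = 7.2658^2.0 = 52.7918
f*(7.2658) = 52.7918 / 2.0 = 26.3959


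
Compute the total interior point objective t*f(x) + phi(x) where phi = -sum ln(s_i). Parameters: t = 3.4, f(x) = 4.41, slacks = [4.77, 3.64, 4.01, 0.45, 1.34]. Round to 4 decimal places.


Step 1: Compute log-barrier.
ln values: [1.5623, 1.292, 1.3888, -0.7985, 0.2927]
phi = -(1.5623 + 1.292 + 1.3888 - 0.7985 + 0.2927) = -3.7373
Step 2: Compute augmented objective.
t*f(x) = 3.4*4.41 = 14.994
Total = 14.994 - 3.7373 = 11.2567


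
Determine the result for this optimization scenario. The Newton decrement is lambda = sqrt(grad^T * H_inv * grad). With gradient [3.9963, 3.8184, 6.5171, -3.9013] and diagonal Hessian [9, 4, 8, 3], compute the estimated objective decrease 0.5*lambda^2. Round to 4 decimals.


Step 1: H is diagonal, so H^(-1) * g = [0.444, 0.9546, 0.8146, -1.3004].
Step 2: g^T H^(-1) g = sum_i g_i^2 / H_ii
  = (3.9963)^2/9 + (3.8184)^2/4 + (6.5171)^2/8 + (-3.9013)^2/3
  = 1.7745 + 3.645 + 5.3091 + 5.0734 = 15.802
Step 3: Objective decrease = 0.5 * g^T H^(-1) g = 7.901


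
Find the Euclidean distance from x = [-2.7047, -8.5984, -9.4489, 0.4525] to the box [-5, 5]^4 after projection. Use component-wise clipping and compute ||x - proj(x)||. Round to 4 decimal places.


Project each component onto [-5, 5].
clip(-2.7047) = -2.7047, clip(-8.5984) = -5.0, clip(-9.4489) = -5.0, clip(0.4525) = 0.4525
Projection = [-2.7047, -5.0, -5.0, 0.4525]
Squared diffs: [0.0, 12.9485, 19.7927, 0.0]
Distance = sqrt(32.7412) = 5.722


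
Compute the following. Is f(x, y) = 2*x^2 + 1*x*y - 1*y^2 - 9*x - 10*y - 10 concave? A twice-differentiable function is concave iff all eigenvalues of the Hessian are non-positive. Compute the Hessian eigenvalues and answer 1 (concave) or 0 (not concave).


The Hessian of f(x,y) = 2*x^2 + 1*x*y - 1*y^2 - 9*x - 10*y - 10 is:
H = [[4, 1], [1, -2]]
Trace = 4 - 2 = 2
Determinant = 4*-2 - (1)^2 = -9
Discriminant = (2)^2 - 4*-9 = 40.0
Eigenvalues: lambda_1 = -2.1623, lambda_2 = 4.1623
The function is not concave.

0


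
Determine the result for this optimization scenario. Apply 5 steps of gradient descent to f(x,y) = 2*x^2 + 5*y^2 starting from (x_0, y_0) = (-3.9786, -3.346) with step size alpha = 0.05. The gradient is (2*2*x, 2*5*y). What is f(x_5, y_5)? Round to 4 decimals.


Gradient descent on f(x,y) = 2*x^2 + 5*y^2.
Starting point: (-3.9786, -3.346), alpha = 0.05
Step 1: grad_x = 2*2*-3.9786 = -15.9144, grad_y = 2*5*-3.346 = -33.46
  x_1 = -3.9786 - 0.05*-15.9144 = -3.1829
  y_1 = -3.346 - 0.05*-33.46 = -1.673
Step 2: grad_x = 2*2*-3.1829 = -12.7315, grad_y = 2*5*-1.673 = -16.73
  x_2 = -3.1829 - 0.05*-12.7315 = -2.5463
  y_2 = -1.673 - 0.05*-16.73 = -0.8365
Step 3: grad_x = 2*2*-2.5463 = -10.1852, grad_y = 2*5*-0.8365 = -8.365
  x_3 = -2.5463 - 0.05*-10.1852 = -2.037
  y_3 = -0.8365 - 0.05*-8.365 = -0.4183
Step 4: grad_x = 2*2*-2.037 = -8.1482, grad_y = 2*5*-0.4183 = -4.1825
  x_4 = -2.037 - 0.05*-8.1482 = -1.6296
  y_4 = -0.4183 - 0.05*-4.1825 = -0.2091
Step 5: grad_x = 2*2*-1.6296 = -6.5185, grad_y = 2*5*-0.2091 = -2.0913
  x_5 = -1.6296 - 0.05*-6.5185 = -1.3037
  y_5 = -0.2091 - 0.05*-2.0913 = -0.1046
f(-1.3037, -0.1046) = 2*(-1.3037)^2 + 5*(-0.1046)^2 = 3.454


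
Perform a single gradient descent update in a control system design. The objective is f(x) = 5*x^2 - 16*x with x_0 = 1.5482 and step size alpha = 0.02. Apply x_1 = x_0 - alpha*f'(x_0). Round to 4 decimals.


We compute the gradient at x_0 and apply the update.
f'(x) = 10*x - 16
f'(1.5482) = 10*1.5482 - 16 = -0.518
x_1 = 1.5482 - 0.02*-0.518 = 1.5586


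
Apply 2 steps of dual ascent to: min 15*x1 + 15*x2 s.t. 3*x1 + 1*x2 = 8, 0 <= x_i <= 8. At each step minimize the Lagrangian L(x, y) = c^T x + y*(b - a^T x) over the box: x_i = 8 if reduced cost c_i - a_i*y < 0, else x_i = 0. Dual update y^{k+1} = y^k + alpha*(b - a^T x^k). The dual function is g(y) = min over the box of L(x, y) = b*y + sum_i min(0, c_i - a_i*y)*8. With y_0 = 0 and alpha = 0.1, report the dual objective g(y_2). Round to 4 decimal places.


Dual ascent for LP: min 15*x1 + 15*x2, 3*x1 + 1*x2 = 8, 0 <= x_i <= 8
Step 1: y^k = 0.0, reduced costs: (15.0, 15.0)
  x^k = (0.0, 0.0), subgradient = b - a^T x = 8.0
  y^{k+1} = 0.0 + 0.1*8.0 = 0.8
Step 2: y^k = 0.8, reduced costs: (12.6, 14.2)
  x^k = (0.0, 0.0), subgradient = b - a^T x = 8.0
  y^{k+1} = 0.8 + 0.1*8.0 = 1.6
Dual objective at y_2 = 1.6: reduced costs (10.2, 13.4), box minimizer x = (0.0, 0.0)
g(y_2) = b*y + (c1 - a1*y)*x1 + (c2 - a2*y)*x2 = 8*1.6 + 10.2*0.0 + 13.4*0.0 = 12.8 + 0.0 + 0.0 = 12.8


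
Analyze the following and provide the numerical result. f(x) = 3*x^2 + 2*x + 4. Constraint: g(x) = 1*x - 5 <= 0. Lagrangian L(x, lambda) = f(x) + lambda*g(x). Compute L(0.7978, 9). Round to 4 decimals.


Step 1: Evaluate f(x).
f(0.7978) = 3*0.7978^2 + 2*0.7978 + 4 = 7.5051
Step 2: Evaluate g(x).
g(0.7978) = 1*0.7978 - 5 = -4.2022
Step 3: Compute Lagrangian.
L = 7.5051 + 9*-4.2022 = -30.3147


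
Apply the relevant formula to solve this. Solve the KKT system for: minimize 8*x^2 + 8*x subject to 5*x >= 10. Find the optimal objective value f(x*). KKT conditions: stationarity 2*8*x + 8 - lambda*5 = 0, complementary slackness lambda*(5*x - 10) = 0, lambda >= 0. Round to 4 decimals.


Step 1: Try lambda = 0 (constraint inactive).
x_unc = -8/(2*8) = -0.5
Check: 5*-0.5 = -2.5 < 10 -- violated!
Step 2: Constraint must be active: 5*x = 10
x* = 10/5 = 2.0
lambda = (2*8*2.0 + 8)/5 = 8.0
Step 3: Compute optimal value.
f(x*) = 8*2.0^2 + 8*2.0 = 48.0


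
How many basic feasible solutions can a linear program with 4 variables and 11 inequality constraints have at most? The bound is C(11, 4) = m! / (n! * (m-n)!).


Each vertex corresponds to some choice of n active constraints out of m, so the number of vertices is at most C(m, n) = m! / (n!(m-n)!).
m = 11, n = 4
Numerator: 11 * 10 * 9 * 8
Denominator: 4! = 24
C(11, 4) = 330


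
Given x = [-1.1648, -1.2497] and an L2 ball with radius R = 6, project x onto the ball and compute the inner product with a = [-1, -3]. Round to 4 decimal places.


Step 1: Compute ||x|| (intermediates to 6 decimals).
||x|| = sqrt((-1.1648)^2 + (-1.2497)^2) = 1.708364
Step 2: Project.
Since ||x|| <= R, proj = x (no scaling needed).
proj(x) = [-1.1648, -1.2497]
Step 3: Dot product.
a^T * proj(x) = -1*(-1.1648) - 3*(-1.2497) = 4.9139


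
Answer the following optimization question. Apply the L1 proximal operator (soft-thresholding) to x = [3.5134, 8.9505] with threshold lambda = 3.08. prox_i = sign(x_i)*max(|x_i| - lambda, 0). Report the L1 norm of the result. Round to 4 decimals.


Soft-thresholding with lambda = 3.08:
prox(3.5134) = sign(3.5134)*max(|3.5134| - 3.08, 0) = 0.4334
prox(8.9505) = sign(8.9505)*max(|8.9505| - 3.08, 0) = 5.8705
prox(x) = [0.4334, 5.8705]
||prox(x)||_1 = 0.4334 + 5.8705 = 6.3039


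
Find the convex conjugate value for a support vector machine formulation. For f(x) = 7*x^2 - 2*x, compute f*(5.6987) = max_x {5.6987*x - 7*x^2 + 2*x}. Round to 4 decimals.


f*(y) = sup_x {y*x - a*x^2 - b*x} = sup_x {(y-b)*x - a*x^2}
FOC: (y - b) - 2a*x = 0 => x* = (y - b)/(2a)
x* = (5.6987 + 2)/(2*7) = 0.5499
f*(5.6987) = (y-b)^2/(4a) = (5.6987 + 2)^2/(4*7)
= 59.27/28 = 2.1168


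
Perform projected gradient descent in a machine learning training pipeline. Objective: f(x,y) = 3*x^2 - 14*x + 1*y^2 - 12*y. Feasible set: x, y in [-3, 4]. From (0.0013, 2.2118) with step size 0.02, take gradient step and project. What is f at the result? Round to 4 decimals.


Step 1: Compute gradient at (0.0013, 2.2118).
grad_x = 2*3*0.0013 - 14 = -13.9922
grad_y = 2*1*2.2118 - 12 = -7.5764
Step 2: Gradient step.
x_raw = 0.0013 - 0.02*-13.9922 = 0.2811
y_raw = 2.2118 - 0.02*-7.5764 = 2.3633
Step 3: Project onto [-3, 4].
x_proj = clip(0.2811) = 0.2811
y_proj = clip(2.3633) = 2.3633
Step 4: Evaluate f.
f(0.2811, 2.3633) = -26.4735


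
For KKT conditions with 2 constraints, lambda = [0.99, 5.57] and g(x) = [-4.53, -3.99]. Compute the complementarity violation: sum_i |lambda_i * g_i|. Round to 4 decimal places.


KKT complementary slackness check:
lambda_1 * g_1 = 0.99 * -4.53 = -4.4847
lambda_2 * g_2 = 5.57 * -3.99 = -22.2243
Total violation = 4.4847 + 22.2243 = 26.709


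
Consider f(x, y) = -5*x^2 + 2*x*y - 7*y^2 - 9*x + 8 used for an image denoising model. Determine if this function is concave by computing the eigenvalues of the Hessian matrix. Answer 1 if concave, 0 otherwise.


The Hessian of f(x,y) = -5*x^2 + 2*x*y - 7*y^2 - 9*x + 8 is:
H = [[-10, 2], [2, -14]]
Trace = -10 - 14 = -24
Determinant = -10*-14 - (2)^2 = 136
Discriminant = (-24)^2 - 4*136 = 32.0
Eigenvalues: lambda_1 = -14.8284, lambda_2 = -9.1716
The function is concave.

1


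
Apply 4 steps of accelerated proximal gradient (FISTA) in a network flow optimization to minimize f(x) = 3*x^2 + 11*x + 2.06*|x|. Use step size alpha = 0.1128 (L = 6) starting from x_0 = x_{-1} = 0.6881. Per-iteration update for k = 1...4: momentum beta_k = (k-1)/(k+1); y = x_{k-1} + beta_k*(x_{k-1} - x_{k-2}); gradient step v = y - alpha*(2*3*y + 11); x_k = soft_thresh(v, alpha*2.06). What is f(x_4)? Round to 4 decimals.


FISTA on f(x) = 3*x^2 + 11*x + 2.06*|x|
L = 6, alpha = 0.1128
Iteration 1: beta = 0.0, y = 0.6881 + 0.0*(0.6881 - 0.6881) = 0.6881
  grad(y) = 15.1286, v = y - alpha*grad = -1.0184
  prox(v) = soft_thresh(-1.0184, 0.2324) = -0.786
Iteration 2: beta = 0.3333, y = -0.786 + 0.3333*(-0.786 - 0.6881) = -1.2774
  grad(y) = 3.3355, v = y - alpha*grad = -1.6537
  prox(v) = soft_thresh(-1.6537, 0.2324) = -1.4213
Iteration 3: beta = 0.5, y = -1.4213 + 0.5*(-1.4213 + 0.786) = -1.7389
  grad(y) = 0.5665, v = y - alpha*grad = -1.8028
  prox(v) = soft_thresh(-1.8028, 0.2324) = -1.5705
Iteration 4: beta = 0.6, y = -1.5705 + 0.6*(-1.5705 + 1.4213) = -1.6599
  grad(y) = 1.0403, v = y - alpha*grad = -1.7773
  prox(v) = soft_thresh(-1.7773, 0.2324) = -1.5449
f(x_4) = 3*(-1.5449)^2 + 11*(-1.5449) + 2.06*|-1.5449| = -6.6512


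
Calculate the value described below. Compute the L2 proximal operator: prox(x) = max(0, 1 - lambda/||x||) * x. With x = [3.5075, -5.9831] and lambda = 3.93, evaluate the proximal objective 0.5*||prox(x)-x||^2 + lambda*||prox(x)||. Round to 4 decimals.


Step 1: Compute ||x||.
||x|| = 6.9354
Step 2: Compute scaling factor.
scale = max(0, 1 - 3.93/6.9354) = 0.4333
Step 3: prox(x) = [1.52, -2.5927]
||prox(x)|| = 3.0054
Step 4: Proximal objective.
0.5*||prox-x||^2 = 7.7225
lambda*||prox|| = 11.8112
Total = 19.5337


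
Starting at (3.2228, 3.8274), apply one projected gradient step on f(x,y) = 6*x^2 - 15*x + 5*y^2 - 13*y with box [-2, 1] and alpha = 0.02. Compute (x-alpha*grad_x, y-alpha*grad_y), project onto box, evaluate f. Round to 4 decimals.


Step 1: Compute gradient at (3.2228, 3.8274).
grad_x = 2*6*3.2228 - 15 = 23.6736
grad_y = 2*5*3.8274 - 13 = 25.274
Step 2: Gradient step.
x_raw = 3.2228 - 0.02*23.6736 = 2.7493
y_raw = 3.8274 - 0.02*25.274 = 3.3219
Step 3: Project onto [-2, 1].
x_proj = clip(2.7493) = 1.0
y_proj = clip(3.3219) = 1.0
Step 4: Evaluate f.
f(1.0, 1.0) = -17.0


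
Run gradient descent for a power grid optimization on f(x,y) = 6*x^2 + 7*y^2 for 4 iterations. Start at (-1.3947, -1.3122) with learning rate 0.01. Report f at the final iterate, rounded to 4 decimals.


Gradient descent on f(x,y) = 6*x^2 + 7*y^2.
Starting point: (-1.3947, -1.3122), alpha = 0.01
Step 1: grad_x = 2*6*-1.3947 = -16.7364, grad_y = 2*7*-1.3122 = -18.3708
  x_1 = -1.3947 - 0.01*-16.7364 = -1.2273
  y_1 = -1.3122 - 0.01*-18.3708 = -1.1285
Step 2: grad_x = 2*6*-1.2273 = -14.728, grad_y = 2*7*-1.1285 = -15.7989
  x_2 = -1.2273 - 0.01*-14.728 = -1.0801
  y_2 = -1.1285 - 0.01*-15.7989 = -0.9705
Step 3: grad_x = 2*6*-1.0801 = -12.9607, grad_y = 2*7*-0.9705 = -13.587
  x_3 = -1.0801 - 0.01*-12.9607 = -0.9504
  y_3 = -0.9705 - 0.01*-13.587 = -0.8346
Step 4: grad_x = 2*6*-0.9504 = -11.4054, grad_y = 2*7*-0.8346 = -11.6849
  x_4 = -0.9504 - 0.01*-11.4054 = -0.8364
  y_4 = -0.8346 - 0.01*-11.6849 = -0.7178
f(-0.8364, -0.7178) = 6*(-0.8364)^2 + 7*(-0.7178)^2 = 7.8038


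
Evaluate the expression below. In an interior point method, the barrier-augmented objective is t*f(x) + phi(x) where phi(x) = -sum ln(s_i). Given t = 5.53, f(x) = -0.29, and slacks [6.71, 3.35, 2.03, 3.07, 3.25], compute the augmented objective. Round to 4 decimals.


Step 1: Compute log-barrier.
ln values: [1.9036, 1.209, 0.708, 1.1217, 1.1787]
phi = -(1.9036 + 1.209 + 0.708 + 1.1217 + 1.1787) = -6.1209
Step 2: Compute augmented objective.
t*f(x) = 5.53*-0.29 = -1.6037
Total = -1.6037 - 6.1209 = -7.7246


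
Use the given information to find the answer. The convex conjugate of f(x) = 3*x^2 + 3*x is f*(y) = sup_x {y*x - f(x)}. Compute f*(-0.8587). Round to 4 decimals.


f*(y) = sup_x {y*x - a*x^2 - b*x} = sup_x {(y-b)*x - a*x^2}
FOC: (y - b) - 2a*x = 0 => x* = (y - b)/(2a)
x* = (-0.8587 - 3)/(2*3) = -0.6431
f*(-0.8587) = (y-b)^2/(4a) = (-0.8587 - 3)^2/(4*3)
= 14.8896/12 = 1.2408


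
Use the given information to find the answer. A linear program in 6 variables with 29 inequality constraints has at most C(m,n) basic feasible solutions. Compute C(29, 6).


Each vertex corresponds to some choice of n active constraints out of m, so the number of vertices is at most C(m, n) = m! / (n!(m-n)!).
m = 29, n = 6
Numerator: 29 * 28 * 27 * 26 * 25 * 24
Denominator: 6! = 720
C(29, 6) = 475020


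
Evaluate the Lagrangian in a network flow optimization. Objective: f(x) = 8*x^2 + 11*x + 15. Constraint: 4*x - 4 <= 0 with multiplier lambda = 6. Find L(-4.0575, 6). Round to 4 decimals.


Step 1: Evaluate f(x).
f(-4.0575) = 8*(-4.0575)^2 + 11*(-4.0575) + 15 = 102.074
Step 2: Evaluate g(x).
g(-4.0575) = 4*-4.0575 - 4 = -20.23
Step 3: Compute Lagrangian.
L = 102.074 + 6*-20.23 = -19.3061


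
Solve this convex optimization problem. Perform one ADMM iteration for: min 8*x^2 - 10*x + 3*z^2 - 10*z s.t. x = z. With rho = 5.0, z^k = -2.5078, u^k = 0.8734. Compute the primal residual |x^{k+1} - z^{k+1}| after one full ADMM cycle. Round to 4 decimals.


ADMM iteration with rho = 5.0, z^k = -2.5078, u^k = 0.8734
Step 1: x-update.
Minimize 8*x^2 - 10*x + (5.0/2)*(x + 2.5078 + 0.8734)^2
FOC: (2*8 + 5.0)*x = 10 + 5.0*(-2.5078 - 0.8734)
x^{k+1} = -0.3289
Step 2: z-update.
Minimize 3*z^2 - 10*z + (5.0/2)*(-0.3289 - z + 0.8734)^2
FOC: (2*3 + 5.0)*z = 10 + 5.0*(-0.3289 + 0.8734)
z^{k+1} = 1.1566
Step 3: u-update.
u^{k+1} = 0.8734 - 0.3289 - 1.1566 = -0.6121
Step 4: Primal residual = |-0.3289 - 1.1566| = 1.4855


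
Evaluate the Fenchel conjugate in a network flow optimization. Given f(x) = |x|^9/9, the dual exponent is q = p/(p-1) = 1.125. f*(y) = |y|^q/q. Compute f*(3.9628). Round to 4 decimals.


The conjugate exponent q satisfies 1/p + 1/q = 1.
p = 9, so q = 9/(9 - 1) = 1.125
|y|^q = 3.9628^1.125 = 4.7071
f*(3.9628) = 4.7071 / 1.125 = 4.1841


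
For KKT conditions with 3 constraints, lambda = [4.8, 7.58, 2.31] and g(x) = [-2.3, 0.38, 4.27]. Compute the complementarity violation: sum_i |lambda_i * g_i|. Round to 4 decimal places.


KKT complementary slackness check:
lambda_1 * g_1 = 4.8 * -2.3 = -11.04
lambda_2 * g_2 = 7.58 * 0.38 = 2.8804
lambda_3 * g_3 = 2.31 * 4.27 = 9.8637
Total violation = 11.04 + 2.8804 + 9.8637 = 23.7841


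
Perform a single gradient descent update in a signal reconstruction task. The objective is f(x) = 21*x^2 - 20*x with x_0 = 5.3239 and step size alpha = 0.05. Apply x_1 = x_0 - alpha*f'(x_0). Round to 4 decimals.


We compute the gradient at x_0 and apply the update.
f'(x) = 42*x - 20
f'(5.3239) = 42*5.3239 - 20 = 203.6038
x_1 = 5.3239 - 0.05*203.6038 = -4.8563


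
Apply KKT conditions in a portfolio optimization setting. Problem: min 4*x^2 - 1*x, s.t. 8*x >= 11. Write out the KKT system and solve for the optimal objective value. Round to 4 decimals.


Step 1: Try lambda = 0 (constraint inactive).
x_unc = 1/(2*4) = 0.125
Check: 8*0.125 = 1.0 < 11 -- violated!
Step 2: Constraint must be active: 8*x = 11
x* = 11/8 = 1.375
lambda = (2*4*1.375 - 1)/8 = 1.25
Step 3: Compute optimal value.
f(x*) = 4*1.375^2 - 1*1.375 = 6.1875


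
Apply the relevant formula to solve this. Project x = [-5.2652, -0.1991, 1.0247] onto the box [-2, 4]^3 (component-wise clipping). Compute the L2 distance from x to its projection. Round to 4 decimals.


Project each component onto [-2, 4].
clip(-5.2652) = -2.0, clip(-0.1991) = -0.1991, clip(1.0247) = 1.0247
Projection = [-2.0, -0.1991, 1.0247]
Squared diffs: [10.6615, 0.0, 0.0]
Distance = sqrt(10.6615) = 3.2652


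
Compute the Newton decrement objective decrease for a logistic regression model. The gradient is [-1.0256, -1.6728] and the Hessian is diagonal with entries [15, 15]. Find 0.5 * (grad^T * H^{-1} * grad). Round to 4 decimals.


Step 1: H is diagonal, so H^(-1) * g = [-0.0684, -0.1115].
Step 2: g^T H^(-1) g = sum_i g_i^2 / H_ii
  = (-1.0256)^2/15 + (-1.6728)^2/15
  = 0.0701 + 0.1866 = 0.2567
Step 3: Objective decrease = 0.5 * g^T H^(-1) g = 0.1283


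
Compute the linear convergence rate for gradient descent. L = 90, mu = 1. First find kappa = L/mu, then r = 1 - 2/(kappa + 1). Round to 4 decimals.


Step 1: Compute the condition number.
kappa = L/mu = 90/1 = 90.0
Step 2: Compute the convergence rate.
r = 1 - 2/(kappa + 1) = 1 - 2*mu/(L + mu) = (L - mu)/(L + mu) = 89/91 = 0.978


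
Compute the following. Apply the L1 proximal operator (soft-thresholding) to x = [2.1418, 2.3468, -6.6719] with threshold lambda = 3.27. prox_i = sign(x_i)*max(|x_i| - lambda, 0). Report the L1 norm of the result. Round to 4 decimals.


Soft-thresholding with lambda = 3.27:
prox(2.1418) = sign(2.1418)*max(|2.1418| - 3.27, 0) = 0.0
prox(2.3468) = sign(2.3468)*max(|2.3468| - 3.27, 0) = 0.0
prox(-6.6719) = sign(-6.6719)*max(|-6.6719| - 3.27, 0) = -3.4019
prox(x) = [0.0, 0.0, -3.4019]
||prox(x)||_1 = 0.0 + 0.0 + 3.4019 = 3.4019


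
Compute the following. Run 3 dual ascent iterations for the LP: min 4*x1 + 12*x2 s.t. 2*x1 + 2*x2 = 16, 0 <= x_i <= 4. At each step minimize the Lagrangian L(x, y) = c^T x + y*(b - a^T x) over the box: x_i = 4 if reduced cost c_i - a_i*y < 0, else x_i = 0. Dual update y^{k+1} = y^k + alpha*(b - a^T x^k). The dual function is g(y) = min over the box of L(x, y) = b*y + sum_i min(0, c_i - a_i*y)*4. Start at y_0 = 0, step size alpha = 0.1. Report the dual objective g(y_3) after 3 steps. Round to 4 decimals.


Dual ascent for LP: min 4*x1 + 12*x2, 2*x1 + 2*x2 = 16, 0 <= x_i <= 4
Step 1: y^k = 0.0, reduced costs: (4.0, 12.0)
  x^k = (0.0, 0.0), subgradient = b - a^T x = 16.0
  y^{k+1} = 0.0 + 0.1*16.0 = 1.6
Step 2: y^k = 1.6, reduced costs: (0.8, 8.8)
  x^k = (0.0, 0.0), subgradient = b - a^T x = 16.0
  y^{k+1} = 1.6 + 0.1*16.0 = 3.2
Step 3: y^k = 3.2, reduced costs: (-2.4, 5.6)
  x^k = (4.0, 0.0), subgradient = b - a^T x = 8.0
  y^{k+1} = 3.2 + 0.1*8.0 = 4.0
Dual objective at y_3 = 4.0: reduced costs (-4.0, 4.0), box minimizer x = (4.0, 0.0)
g(y_3) = b*y + (c1 - a1*y)*x1 + (c2 - a2*y)*x2 = 16*4.0 + (-4.0)*4.0 + 4.0*0.0 = 64.0 - 16.0 + 0.0 = 48.0


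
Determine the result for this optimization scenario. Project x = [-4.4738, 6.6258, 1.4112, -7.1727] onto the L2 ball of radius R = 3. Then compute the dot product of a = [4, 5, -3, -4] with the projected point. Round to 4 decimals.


Step 1: Compute ||x|| (intermediates to 6 decimals).
||x|| = sqrt((-4.4738)^2 + 6.6258^2 + 1.4112^2 + (-7.1727)^2) = 10.833062
Step 2: Project.
Since ||x|| > R, scale = R/||x|| = 3/10.833062 = 0.27693, proj(x) = scale * x
proj(x) = [-1.238929, 1.834883, 0.390804, -1.986336]
Step 3: Dot product.
a^T * proj(x) = 4*(-1.238929) + 5*1.834883 - 3*0.390804 - 4*(-1.986336) = 10.9916


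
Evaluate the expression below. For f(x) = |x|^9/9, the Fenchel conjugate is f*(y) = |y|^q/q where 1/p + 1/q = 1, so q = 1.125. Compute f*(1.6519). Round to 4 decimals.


The conjugate exponent q satisfies 1/p + 1/q = 1.
p = 9, so q = 9/(9 - 1) = 1.125
|y|^q = 1.6519^1.125 = 1.7589
f*(1.6519) = 1.7589 / 1.125 = 1.5634


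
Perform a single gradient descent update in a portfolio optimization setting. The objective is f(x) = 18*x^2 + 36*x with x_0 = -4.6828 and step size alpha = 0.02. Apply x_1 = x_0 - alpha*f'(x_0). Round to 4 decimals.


We compute the gradient at x_0 and apply the update.
f'(x) = 36*x + 36
f'(-4.6828) = 36*-4.6828 + 36 = -132.5808
x_1 = -4.6828 - 0.02*-132.5808 = -2.0312


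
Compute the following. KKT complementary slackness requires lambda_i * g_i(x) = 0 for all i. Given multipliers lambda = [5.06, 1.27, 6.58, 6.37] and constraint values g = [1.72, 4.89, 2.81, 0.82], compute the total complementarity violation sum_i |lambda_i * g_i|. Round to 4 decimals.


KKT complementary slackness check:
lambda_1 * g_1 = 5.06 * 1.72 = 8.7032
lambda_2 * g_2 = 1.27 * 4.89 = 6.2103
lambda_3 * g_3 = 6.58 * 2.81 = 18.4898
lambda_4 * g_4 = 6.37 * 0.82 = 5.2234
Total violation = 8.7032 + 6.2103 + 18.4898 + 5.2234 = 38.6267


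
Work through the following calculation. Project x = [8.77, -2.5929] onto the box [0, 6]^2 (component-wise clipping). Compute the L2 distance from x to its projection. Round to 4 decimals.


Project each component onto [0, 6].
clip(8.77) = 6.0, clip(-2.5929) = 0.0
Projection = [6.0, 0.0]
Squared diffs: [7.6729, 6.7231]
Distance = sqrt(14.396) = 3.7942


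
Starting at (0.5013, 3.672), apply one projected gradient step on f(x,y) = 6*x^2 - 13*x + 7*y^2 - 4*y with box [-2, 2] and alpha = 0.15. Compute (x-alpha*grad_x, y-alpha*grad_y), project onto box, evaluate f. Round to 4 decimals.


Step 1: Compute gradient at (0.5013, 3.672).
grad_x = 2*6*0.5013 - 13 = -6.9844
grad_y = 2*7*3.672 - 4 = 47.408
Step 2: Gradient step.
x_raw = 0.5013 - 0.15*-6.9844 = 1.549
y_raw = 3.672 - 0.15*47.408 = -3.4392
Step 3: Project onto [-2, 2].
x_proj = clip(1.549) = 1.549
y_proj = clip(-3.4392) = -2.0
Step 4: Evaluate f.
f(1.549, -2.0) = 30.2592


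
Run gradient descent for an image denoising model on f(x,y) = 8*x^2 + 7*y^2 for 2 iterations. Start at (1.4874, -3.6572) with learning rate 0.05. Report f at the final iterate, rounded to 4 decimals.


Gradient descent on f(x,y) = 8*x^2 + 7*y^2.
Starting point: (1.4874, -3.6572), alpha = 0.05
Step 1: grad_x = 2*8*1.4874 = 23.7984, grad_y = 2*7*-3.6572 = -51.2008
  x_1 = 1.4874 - 0.05*23.7984 = 0.2975
  y_1 = -3.6572 - 0.05*-51.2008 = -1.0972
Step 2: grad_x = 2*8*0.2975 = 4.7597, grad_y = 2*7*-1.0972 = -15.3602
  x_2 = 0.2975 - 0.05*4.7597 = 0.0595
  y_2 = -1.0972 - 0.05*-15.3602 = -0.3291
f(0.0595, -0.3291) = 8*0.0595^2 + 7*(-0.3291)^2 = 0.7867


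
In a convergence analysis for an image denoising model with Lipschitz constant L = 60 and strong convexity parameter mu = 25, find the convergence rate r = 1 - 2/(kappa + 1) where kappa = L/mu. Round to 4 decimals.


Step 1: Compute the condition number.
kappa = L/mu = 60/25 = 2.4
Step 2: Compute the convergence rate.
r = 1 - 2/(kappa + 1) = 1 - 2*mu/(L + mu) = (L - mu)/(L + mu) = 35/85 = 0.4118


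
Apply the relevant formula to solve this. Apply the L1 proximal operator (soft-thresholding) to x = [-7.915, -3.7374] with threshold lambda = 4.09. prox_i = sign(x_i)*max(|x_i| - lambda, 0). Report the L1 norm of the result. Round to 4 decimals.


Soft-thresholding with lambda = 4.09:
prox(-7.915) = sign(-7.915)*max(|-7.915| - 4.09, 0) = -3.825
prox(-3.7374) = sign(-3.7374)*max(|-3.7374| - 4.09, 0) = 0.0
prox(x) = [-3.825, 0.0]
||prox(x)||_1 = 3.825 + 0.0 = 3.825


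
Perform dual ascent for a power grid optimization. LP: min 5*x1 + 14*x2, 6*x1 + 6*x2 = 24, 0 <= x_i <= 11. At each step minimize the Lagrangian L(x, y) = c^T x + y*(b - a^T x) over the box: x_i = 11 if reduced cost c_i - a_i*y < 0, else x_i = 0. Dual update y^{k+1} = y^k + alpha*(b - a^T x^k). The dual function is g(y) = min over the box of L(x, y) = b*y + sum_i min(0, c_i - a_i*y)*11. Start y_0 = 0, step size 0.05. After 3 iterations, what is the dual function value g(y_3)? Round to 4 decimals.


Dual ascent for LP: min 5*x1 + 14*x2, 6*x1 + 6*x2 = 24, 0 <= x_i <= 11
Step 1: y^k = 0.0, reduced costs: (5.0, 14.0)
  x^k = (0.0, 0.0), subgradient = b - a^T x = 24.0
  y^{k+1} = 0.0 + 0.05*24.0 = 1.2
Step 2: y^k = 1.2, reduced costs: (-2.2, 6.8)
  x^k = (11.0, 0.0), subgradient = b - a^T x = -42.0
  y^{k+1} = 1.2 + 0.05*-42.0 = -0.9
Step 3: y^k = -0.9, reduced costs: (10.4, 19.4)
  x^k = (0.0, 0.0), subgradient = b - a^T x = 24.0
  y^{k+1} = -0.9 + 0.05*24.0 = 0.3
Dual objective at y_3 = 0.3: reduced costs (3.2, 12.2), box minimizer x = (0.0, 0.0)
g(y_3) = b*y + (c1 - a1*y)*x1 + (c2 - a2*y)*x2 = 24*0.3 + 3.2*0.0 + 12.2*0.0 = 7.2 + 0.0 + 0.0 = 7.2


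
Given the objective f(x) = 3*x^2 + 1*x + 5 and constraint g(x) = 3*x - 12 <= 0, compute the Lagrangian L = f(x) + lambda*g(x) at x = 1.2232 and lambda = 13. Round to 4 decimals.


Step 1: Evaluate f(x).
f(1.2232) = 3*1.2232^2 + 1*1.2232 + 5 = 10.7119
Step 2: Evaluate g(x).
g(1.2232) = 3*1.2232 - 12 = -8.3304
Step 3: Compute Lagrangian.
L = 10.7119 + 13*-8.3304 = -97.5833


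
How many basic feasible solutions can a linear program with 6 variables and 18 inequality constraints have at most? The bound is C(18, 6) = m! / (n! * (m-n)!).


Each vertex corresponds to some choice of n active constraints out of m, so the number of vertices is at most C(m, n) = m! / (n!(m-n)!).
m = 18, n = 6
Numerator: 18 * 17 * 16 * 15 * 14 * 13
Denominator: 6! = 720
C(18, 6) = 18564


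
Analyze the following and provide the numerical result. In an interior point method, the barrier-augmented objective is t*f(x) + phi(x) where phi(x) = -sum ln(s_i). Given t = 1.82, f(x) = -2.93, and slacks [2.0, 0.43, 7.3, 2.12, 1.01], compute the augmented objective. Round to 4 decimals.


Step 1: Compute log-barrier.
ln values: [0.6931, -0.844, 1.9879, 0.7514, 0.01]
phi = -(0.6931 - 0.844 + 1.9879 + 0.7514 + 0.01) = -2.5984
Step 2: Compute augmented objective.
t*f(x) = 1.82*-2.93 = -5.3326
Total = -5.3326 - 2.5984 = -7.931


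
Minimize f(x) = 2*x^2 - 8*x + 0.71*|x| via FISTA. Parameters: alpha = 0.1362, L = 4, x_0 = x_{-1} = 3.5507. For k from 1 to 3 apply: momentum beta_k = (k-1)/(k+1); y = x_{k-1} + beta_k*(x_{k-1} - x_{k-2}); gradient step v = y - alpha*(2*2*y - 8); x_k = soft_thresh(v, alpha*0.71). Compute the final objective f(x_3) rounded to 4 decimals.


FISTA on f(x) = 2*x^2 - 8*x + 0.71*|x|
L = 4, alpha = 0.1362
Iteration 1: beta = 0.0, y = 3.5507 + 0.0*(3.5507 - 3.5507) = 3.5507
  grad(y) = 6.2028, v = y - alpha*grad = 2.7059
  prox(v) = soft_thresh(2.7059, 0.0967) = 2.6092
Iteration 2: beta = 0.3333, y = 2.6092 + 0.3333*(2.6092 - 3.5507) = 2.2953
  grad(y) = 1.1813, v = y - alpha*grad = 2.1344
  prox(v) = soft_thresh(2.1344, 0.0967) = 2.0377
Iteration 3: beta = 0.5, y = 2.0377 + 0.5*(2.0377 - 2.6092) = 1.752
  grad(y) = -0.9919, v = y - alpha*grad = 1.8871
  prox(v) = soft_thresh(1.8871, 0.0967) = 1.7904
f(x_3) = 2*1.7904^2 - 8*1.7904 + 0.71*|1.7904| = -6.641
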